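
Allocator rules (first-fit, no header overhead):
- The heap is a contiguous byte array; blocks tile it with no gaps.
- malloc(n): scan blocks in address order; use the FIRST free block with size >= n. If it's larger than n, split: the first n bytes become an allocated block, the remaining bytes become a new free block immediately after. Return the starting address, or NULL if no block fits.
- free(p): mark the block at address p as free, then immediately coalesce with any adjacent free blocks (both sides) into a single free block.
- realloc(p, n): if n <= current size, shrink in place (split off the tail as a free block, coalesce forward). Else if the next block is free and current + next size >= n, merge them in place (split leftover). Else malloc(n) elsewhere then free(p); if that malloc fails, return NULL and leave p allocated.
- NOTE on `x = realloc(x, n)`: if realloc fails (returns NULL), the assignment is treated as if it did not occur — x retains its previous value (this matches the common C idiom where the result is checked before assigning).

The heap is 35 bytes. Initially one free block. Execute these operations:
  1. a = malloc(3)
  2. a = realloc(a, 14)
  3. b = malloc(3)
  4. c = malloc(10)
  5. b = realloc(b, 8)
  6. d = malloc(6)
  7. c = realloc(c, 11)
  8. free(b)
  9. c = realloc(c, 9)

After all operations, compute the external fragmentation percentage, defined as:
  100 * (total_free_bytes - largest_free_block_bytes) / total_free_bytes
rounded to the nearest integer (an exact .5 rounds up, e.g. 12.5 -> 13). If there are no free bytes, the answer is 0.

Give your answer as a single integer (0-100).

Answer: 25

Derivation:
Op 1: a = malloc(3) -> a = 0; heap: [0-2 ALLOC][3-34 FREE]
Op 2: a = realloc(a, 14) -> a = 0; heap: [0-13 ALLOC][14-34 FREE]
Op 3: b = malloc(3) -> b = 14; heap: [0-13 ALLOC][14-16 ALLOC][17-34 FREE]
Op 4: c = malloc(10) -> c = 17; heap: [0-13 ALLOC][14-16 ALLOC][17-26 ALLOC][27-34 FREE]
Op 5: b = realloc(b, 8) -> b = 27; heap: [0-13 ALLOC][14-16 FREE][17-26 ALLOC][27-34 ALLOC]
Op 6: d = malloc(6) -> d = NULL; heap: [0-13 ALLOC][14-16 FREE][17-26 ALLOC][27-34 ALLOC]
Op 7: c = realloc(c, 11) -> NULL (c unchanged); heap: [0-13 ALLOC][14-16 FREE][17-26 ALLOC][27-34 ALLOC]
Op 8: free(b) -> (freed b); heap: [0-13 ALLOC][14-16 FREE][17-26 ALLOC][27-34 FREE]
Op 9: c = realloc(c, 9) -> c = 17; heap: [0-13 ALLOC][14-16 FREE][17-25 ALLOC][26-34 FREE]
Free blocks: [3 9] total_free=12 largest=9 -> 100*(12-9)/12 = 300/12 = 25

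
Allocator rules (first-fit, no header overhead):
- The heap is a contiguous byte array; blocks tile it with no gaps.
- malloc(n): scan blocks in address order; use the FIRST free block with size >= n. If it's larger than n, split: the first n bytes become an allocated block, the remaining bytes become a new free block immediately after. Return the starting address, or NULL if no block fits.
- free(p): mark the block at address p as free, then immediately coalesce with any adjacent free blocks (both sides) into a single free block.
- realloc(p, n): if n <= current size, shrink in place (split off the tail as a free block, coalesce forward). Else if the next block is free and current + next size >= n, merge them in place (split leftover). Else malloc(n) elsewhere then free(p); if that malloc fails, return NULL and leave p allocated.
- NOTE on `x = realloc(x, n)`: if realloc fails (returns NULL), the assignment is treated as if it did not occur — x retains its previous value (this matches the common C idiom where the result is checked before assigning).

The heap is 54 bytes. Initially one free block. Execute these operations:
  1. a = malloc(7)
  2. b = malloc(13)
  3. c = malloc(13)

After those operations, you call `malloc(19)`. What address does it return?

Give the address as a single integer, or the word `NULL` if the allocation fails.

Op 1: a = malloc(7) -> a = 0; heap: [0-6 ALLOC][7-53 FREE]
Op 2: b = malloc(13) -> b = 7; heap: [0-6 ALLOC][7-19 ALLOC][20-53 FREE]
Op 3: c = malloc(13) -> c = 20; heap: [0-6 ALLOC][7-19 ALLOC][20-32 ALLOC][33-53 FREE]
malloc(19): first-fit scan over [0-6 ALLOC][7-19 ALLOC][20-32 ALLOC][33-53 FREE] -> 33

Answer: 33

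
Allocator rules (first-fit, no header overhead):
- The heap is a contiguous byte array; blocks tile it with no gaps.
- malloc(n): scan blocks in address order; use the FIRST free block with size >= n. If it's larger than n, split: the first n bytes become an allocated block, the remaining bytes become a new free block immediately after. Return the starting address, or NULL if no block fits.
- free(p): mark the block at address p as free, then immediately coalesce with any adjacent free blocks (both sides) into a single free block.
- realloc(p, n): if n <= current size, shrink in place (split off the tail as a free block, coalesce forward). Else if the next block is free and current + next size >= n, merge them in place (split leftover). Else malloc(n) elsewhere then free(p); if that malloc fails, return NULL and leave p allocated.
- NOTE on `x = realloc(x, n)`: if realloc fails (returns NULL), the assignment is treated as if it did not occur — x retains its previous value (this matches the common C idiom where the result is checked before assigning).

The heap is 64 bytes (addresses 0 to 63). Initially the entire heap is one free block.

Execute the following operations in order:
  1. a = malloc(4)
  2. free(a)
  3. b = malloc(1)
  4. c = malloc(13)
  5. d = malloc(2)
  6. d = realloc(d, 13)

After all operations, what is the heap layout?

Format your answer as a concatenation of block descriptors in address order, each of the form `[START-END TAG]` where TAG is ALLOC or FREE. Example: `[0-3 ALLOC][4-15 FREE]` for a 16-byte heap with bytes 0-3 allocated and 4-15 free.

Answer: [0-0 ALLOC][1-13 ALLOC][14-26 ALLOC][27-63 FREE]

Derivation:
Op 1: a = malloc(4) -> a = 0; heap: [0-3 ALLOC][4-63 FREE]
Op 2: free(a) -> (freed a); heap: [0-63 FREE]
Op 3: b = malloc(1) -> b = 0; heap: [0-0 ALLOC][1-63 FREE]
Op 4: c = malloc(13) -> c = 1; heap: [0-0 ALLOC][1-13 ALLOC][14-63 FREE]
Op 5: d = malloc(2) -> d = 14; heap: [0-0 ALLOC][1-13 ALLOC][14-15 ALLOC][16-63 FREE]
Op 6: d = realloc(d, 13) -> d = 14; heap: [0-0 ALLOC][1-13 ALLOC][14-26 ALLOC][27-63 FREE]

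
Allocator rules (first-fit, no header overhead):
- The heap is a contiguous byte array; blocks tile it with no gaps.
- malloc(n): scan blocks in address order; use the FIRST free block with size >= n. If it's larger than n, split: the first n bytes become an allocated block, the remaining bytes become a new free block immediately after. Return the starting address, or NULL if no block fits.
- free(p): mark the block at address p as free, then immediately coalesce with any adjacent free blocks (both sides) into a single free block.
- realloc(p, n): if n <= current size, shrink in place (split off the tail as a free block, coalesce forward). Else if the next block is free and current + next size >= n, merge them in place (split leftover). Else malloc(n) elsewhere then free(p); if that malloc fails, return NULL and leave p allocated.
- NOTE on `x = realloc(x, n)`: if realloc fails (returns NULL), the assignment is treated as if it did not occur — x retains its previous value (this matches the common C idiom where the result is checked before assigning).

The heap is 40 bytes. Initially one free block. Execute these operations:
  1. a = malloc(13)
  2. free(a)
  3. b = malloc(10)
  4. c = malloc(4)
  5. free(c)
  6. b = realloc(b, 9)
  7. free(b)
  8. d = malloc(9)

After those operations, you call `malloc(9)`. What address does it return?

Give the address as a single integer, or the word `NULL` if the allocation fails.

Answer: 9

Derivation:
Op 1: a = malloc(13) -> a = 0; heap: [0-12 ALLOC][13-39 FREE]
Op 2: free(a) -> (freed a); heap: [0-39 FREE]
Op 3: b = malloc(10) -> b = 0; heap: [0-9 ALLOC][10-39 FREE]
Op 4: c = malloc(4) -> c = 10; heap: [0-9 ALLOC][10-13 ALLOC][14-39 FREE]
Op 5: free(c) -> (freed c); heap: [0-9 ALLOC][10-39 FREE]
Op 6: b = realloc(b, 9) -> b = 0; heap: [0-8 ALLOC][9-39 FREE]
Op 7: free(b) -> (freed b); heap: [0-39 FREE]
Op 8: d = malloc(9) -> d = 0; heap: [0-8 ALLOC][9-39 FREE]
malloc(9): first-fit scan over [0-8 ALLOC][9-39 FREE] -> 9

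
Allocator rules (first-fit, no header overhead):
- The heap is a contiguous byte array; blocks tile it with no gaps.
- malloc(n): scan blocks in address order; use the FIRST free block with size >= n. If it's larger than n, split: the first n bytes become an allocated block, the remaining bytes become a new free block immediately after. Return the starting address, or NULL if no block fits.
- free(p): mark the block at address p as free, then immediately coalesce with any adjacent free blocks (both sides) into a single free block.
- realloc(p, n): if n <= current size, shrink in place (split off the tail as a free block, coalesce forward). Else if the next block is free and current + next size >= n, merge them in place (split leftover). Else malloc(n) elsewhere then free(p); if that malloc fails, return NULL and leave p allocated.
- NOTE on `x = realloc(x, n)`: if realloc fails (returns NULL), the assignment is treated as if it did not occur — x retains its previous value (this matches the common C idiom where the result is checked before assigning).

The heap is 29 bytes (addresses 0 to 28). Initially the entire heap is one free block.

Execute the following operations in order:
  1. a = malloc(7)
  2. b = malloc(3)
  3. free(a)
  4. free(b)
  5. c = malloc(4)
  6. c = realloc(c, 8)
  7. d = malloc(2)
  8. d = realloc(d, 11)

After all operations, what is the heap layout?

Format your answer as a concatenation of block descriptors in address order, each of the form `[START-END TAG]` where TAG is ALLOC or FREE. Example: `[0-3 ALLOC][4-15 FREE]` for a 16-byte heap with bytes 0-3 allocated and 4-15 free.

Op 1: a = malloc(7) -> a = 0; heap: [0-6 ALLOC][7-28 FREE]
Op 2: b = malloc(3) -> b = 7; heap: [0-6 ALLOC][7-9 ALLOC][10-28 FREE]
Op 3: free(a) -> (freed a); heap: [0-6 FREE][7-9 ALLOC][10-28 FREE]
Op 4: free(b) -> (freed b); heap: [0-28 FREE]
Op 5: c = malloc(4) -> c = 0; heap: [0-3 ALLOC][4-28 FREE]
Op 6: c = realloc(c, 8) -> c = 0; heap: [0-7 ALLOC][8-28 FREE]
Op 7: d = malloc(2) -> d = 8; heap: [0-7 ALLOC][8-9 ALLOC][10-28 FREE]
Op 8: d = realloc(d, 11) -> d = 8; heap: [0-7 ALLOC][8-18 ALLOC][19-28 FREE]

Answer: [0-7 ALLOC][8-18 ALLOC][19-28 FREE]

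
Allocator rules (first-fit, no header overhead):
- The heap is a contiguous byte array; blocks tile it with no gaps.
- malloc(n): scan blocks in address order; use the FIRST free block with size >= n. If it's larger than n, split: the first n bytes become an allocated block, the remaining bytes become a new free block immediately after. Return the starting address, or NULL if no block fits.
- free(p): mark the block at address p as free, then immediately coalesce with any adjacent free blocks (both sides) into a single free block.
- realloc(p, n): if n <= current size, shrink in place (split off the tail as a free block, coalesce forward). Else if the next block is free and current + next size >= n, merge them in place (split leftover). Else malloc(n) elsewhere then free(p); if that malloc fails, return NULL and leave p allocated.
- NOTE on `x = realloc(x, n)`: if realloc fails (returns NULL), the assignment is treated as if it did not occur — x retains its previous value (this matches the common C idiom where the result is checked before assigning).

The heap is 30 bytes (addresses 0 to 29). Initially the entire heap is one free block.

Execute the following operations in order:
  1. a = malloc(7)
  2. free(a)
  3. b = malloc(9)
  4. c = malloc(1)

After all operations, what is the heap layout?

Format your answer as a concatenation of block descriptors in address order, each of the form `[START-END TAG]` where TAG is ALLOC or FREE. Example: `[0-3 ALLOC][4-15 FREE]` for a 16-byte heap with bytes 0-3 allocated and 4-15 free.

Answer: [0-8 ALLOC][9-9 ALLOC][10-29 FREE]

Derivation:
Op 1: a = malloc(7) -> a = 0; heap: [0-6 ALLOC][7-29 FREE]
Op 2: free(a) -> (freed a); heap: [0-29 FREE]
Op 3: b = malloc(9) -> b = 0; heap: [0-8 ALLOC][9-29 FREE]
Op 4: c = malloc(1) -> c = 9; heap: [0-8 ALLOC][9-9 ALLOC][10-29 FREE]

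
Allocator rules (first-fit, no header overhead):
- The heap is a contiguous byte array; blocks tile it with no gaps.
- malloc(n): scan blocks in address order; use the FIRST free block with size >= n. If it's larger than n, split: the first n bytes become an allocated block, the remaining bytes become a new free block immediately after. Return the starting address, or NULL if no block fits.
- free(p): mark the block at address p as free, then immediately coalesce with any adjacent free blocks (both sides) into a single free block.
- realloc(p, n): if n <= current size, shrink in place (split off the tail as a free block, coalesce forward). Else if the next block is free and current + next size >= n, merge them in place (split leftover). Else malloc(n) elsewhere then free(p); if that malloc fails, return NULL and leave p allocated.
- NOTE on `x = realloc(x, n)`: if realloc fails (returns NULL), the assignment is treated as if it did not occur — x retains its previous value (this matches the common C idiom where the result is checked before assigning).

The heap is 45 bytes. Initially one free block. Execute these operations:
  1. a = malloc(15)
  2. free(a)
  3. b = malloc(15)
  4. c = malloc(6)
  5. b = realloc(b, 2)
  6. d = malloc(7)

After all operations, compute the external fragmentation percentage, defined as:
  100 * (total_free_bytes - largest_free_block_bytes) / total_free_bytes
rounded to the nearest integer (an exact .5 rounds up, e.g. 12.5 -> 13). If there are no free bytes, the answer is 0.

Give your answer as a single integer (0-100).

Answer: 20

Derivation:
Op 1: a = malloc(15) -> a = 0; heap: [0-14 ALLOC][15-44 FREE]
Op 2: free(a) -> (freed a); heap: [0-44 FREE]
Op 3: b = malloc(15) -> b = 0; heap: [0-14 ALLOC][15-44 FREE]
Op 4: c = malloc(6) -> c = 15; heap: [0-14 ALLOC][15-20 ALLOC][21-44 FREE]
Op 5: b = realloc(b, 2) -> b = 0; heap: [0-1 ALLOC][2-14 FREE][15-20 ALLOC][21-44 FREE]
Op 6: d = malloc(7) -> d = 2; heap: [0-1 ALLOC][2-8 ALLOC][9-14 FREE][15-20 ALLOC][21-44 FREE]
Free blocks: [6 24] total_free=30 largest=24 -> 100*(30-24)/30 = 600/30 = 20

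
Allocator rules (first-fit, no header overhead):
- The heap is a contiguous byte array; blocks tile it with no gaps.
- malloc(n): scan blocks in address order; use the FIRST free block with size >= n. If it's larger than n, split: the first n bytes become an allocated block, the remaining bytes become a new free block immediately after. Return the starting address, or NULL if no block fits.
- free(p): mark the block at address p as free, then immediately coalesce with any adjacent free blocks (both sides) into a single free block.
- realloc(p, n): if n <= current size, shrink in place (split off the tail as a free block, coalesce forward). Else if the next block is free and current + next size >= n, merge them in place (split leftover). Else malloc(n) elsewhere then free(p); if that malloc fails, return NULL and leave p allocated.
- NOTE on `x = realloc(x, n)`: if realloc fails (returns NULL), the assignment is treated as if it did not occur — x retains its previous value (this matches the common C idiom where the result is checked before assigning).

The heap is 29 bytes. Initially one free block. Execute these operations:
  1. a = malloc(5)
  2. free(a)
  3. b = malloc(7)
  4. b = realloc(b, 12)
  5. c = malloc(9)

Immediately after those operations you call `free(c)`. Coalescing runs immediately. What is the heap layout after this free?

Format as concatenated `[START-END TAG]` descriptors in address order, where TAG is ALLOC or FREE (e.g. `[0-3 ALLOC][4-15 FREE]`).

Answer: [0-11 ALLOC][12-28 FREE]

Derivation:
Op 1: a = malloc(5) -> a = 0; heap: [0-4 ALLOC][5-28 FREE]
Op 2: free(a) -> (freed a); heap: [0-28 FREE]
Op 3: b = malloc(7) -> b = 0; heap: [0-6 ALLOC][7-28 FREE]
Op 4: b = realloc(b, 12) -> b = 0; heap: [0-11 ALLOC][12-28 FREE]
Op 5: c = malloc(9) -> c = 12; heap: [0-11 ALLOC][12-20 ALLOC][21-28 FREE]
free(c): c = 12 -> block [12-20 ALLOC]; mark free, coalesce with adjacent free neighbors -> [0-11 ALLOC][12-28 FREE]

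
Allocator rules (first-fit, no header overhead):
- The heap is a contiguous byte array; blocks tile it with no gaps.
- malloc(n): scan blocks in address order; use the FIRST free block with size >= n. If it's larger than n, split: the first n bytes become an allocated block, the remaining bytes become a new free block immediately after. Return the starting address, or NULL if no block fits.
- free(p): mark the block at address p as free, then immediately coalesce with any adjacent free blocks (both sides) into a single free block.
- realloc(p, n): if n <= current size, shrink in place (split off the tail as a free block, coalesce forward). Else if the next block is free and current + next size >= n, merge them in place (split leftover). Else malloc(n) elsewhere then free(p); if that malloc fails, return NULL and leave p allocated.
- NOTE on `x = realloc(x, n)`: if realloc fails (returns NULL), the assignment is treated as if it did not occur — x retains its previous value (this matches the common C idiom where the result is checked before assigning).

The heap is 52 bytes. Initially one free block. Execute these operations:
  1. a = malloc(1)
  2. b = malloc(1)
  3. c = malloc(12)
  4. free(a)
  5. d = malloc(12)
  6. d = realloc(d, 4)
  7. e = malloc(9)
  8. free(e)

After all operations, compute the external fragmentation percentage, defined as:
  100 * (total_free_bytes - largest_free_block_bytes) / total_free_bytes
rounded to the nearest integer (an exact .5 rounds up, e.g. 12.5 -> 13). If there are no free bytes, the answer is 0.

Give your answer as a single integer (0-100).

Op 1: a = malloc(1) -> a = 0; heap: [0-0 ALLOC][1-51 FREE]
Op 2: b = malloc(1) -> b = 1; heap: [0-0 ALLOC][1-1 ALLOC][2-51 FREE]
Op 3: c = malloc(12) -> c = 2; heap: [0-0 ALLOC][1-1 ALLOC][2-13 ALLOC][14-51 FREE]
Op 4: free(a) -> (freed a); heap: [0-0 FREE][1-1 ALLOC][2-13 ALLOC][14-51 FREE]
Op 5: d = malloc(12) -> d = 14; heap: [0-0 FREE][1-1 ALLOC][2-13 ALLOC][14-25 ALLOC][26-51 FREE]
Op 6: d = realloc(d, 4) -> d = 14; heap: [0-0 FREE][1-1 ALLOC][2-13 ALLOC][14-17 ALLOC][18-51 FREE]
Op 7: e = malloc(9) -> e = 18; heap: [0-0 FREE][1-1 ALLOC][2-13 ALLOC][14-17 ALLOC][18-26 ALLOC][27-51 FREE]
Op 8: free(e) -> (freed e); heap: [0-0 FREE][1-1 ALLOC][2-13 ALLOC][14-17 ALLOC][18-51 FREE]
Free blocks: [1 34] total_free=35 largest=34 -> 100*(35-34)/35 = 100/35 ≈ 2.857 -> rounds to 3

Answer: 3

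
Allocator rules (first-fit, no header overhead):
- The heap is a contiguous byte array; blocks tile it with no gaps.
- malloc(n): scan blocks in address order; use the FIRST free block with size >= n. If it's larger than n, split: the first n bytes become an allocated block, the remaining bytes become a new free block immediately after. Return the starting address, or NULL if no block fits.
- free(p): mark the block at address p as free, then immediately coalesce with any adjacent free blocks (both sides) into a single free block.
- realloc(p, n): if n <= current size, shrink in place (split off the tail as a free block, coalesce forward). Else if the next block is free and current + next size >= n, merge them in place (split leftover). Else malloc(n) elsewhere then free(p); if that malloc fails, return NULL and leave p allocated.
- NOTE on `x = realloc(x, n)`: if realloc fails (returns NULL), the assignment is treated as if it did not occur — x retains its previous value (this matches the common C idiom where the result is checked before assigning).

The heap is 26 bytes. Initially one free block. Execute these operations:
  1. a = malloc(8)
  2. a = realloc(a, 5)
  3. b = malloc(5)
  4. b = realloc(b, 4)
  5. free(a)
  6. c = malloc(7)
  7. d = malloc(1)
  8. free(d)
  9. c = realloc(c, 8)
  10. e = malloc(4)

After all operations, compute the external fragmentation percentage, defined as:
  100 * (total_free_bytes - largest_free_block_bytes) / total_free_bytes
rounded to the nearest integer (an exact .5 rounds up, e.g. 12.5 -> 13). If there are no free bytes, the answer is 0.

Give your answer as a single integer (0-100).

Answer: 10

Derivation:
Op 1: a = malloc(8) -> a = 0; heap: [0-7 ALLOC][8-25 FREE]
Op 2: a = realloc(a, 5) -> a = 0; heap: [0-4 ALLOC][5-25 FREE]
Op 3: b = malloc(5) -> b = 5; heap: [0-4 ALLOC][5-9 ALLOC][10-25 FREE]
Op 4: b = realloc(b, 4) -> b = 5; heap: [0-4 ALLOC][5-8 ALLOC][9-25 FREE]
Op 5: free(a) -> (freed a); heap: [0-4 FREE][5-8 ALLOC][9-25 FREE]
Op 6: c = malloc(7) -> c = 9; heap: [0-4 FREE][5-8 ALLOC][9-15 ALLOC][16-25 FREE]
Op 7: d = malloc(1) -> d = 0; heap: [0-0 ALLOC][1-4 FREE][5-8 ALLOC][9-15 ALLOC][16-25 FREE]
Op 8: free(d) -> (freed d); heap: [0-4 FREE][5-8 ALLOC][9-15 ALLOC][16-25 FREE]
Op 9: c = realloc(c, 8) -> c = 9; heap: [0-4 FREE][5-8 ALLOC][9-16 ALLOC][17-25 FREE]
Op 10: e = malloc(4) -> e = 0; heap: [0-3 ALLOC][4-4 FREE][5-8 ALLOC][9-16 ALLOC][17-25 FREE]
Free blocks: [1 9] total_free=10 largest=9 -> 100*(10-9)/10 = 100/10 = 10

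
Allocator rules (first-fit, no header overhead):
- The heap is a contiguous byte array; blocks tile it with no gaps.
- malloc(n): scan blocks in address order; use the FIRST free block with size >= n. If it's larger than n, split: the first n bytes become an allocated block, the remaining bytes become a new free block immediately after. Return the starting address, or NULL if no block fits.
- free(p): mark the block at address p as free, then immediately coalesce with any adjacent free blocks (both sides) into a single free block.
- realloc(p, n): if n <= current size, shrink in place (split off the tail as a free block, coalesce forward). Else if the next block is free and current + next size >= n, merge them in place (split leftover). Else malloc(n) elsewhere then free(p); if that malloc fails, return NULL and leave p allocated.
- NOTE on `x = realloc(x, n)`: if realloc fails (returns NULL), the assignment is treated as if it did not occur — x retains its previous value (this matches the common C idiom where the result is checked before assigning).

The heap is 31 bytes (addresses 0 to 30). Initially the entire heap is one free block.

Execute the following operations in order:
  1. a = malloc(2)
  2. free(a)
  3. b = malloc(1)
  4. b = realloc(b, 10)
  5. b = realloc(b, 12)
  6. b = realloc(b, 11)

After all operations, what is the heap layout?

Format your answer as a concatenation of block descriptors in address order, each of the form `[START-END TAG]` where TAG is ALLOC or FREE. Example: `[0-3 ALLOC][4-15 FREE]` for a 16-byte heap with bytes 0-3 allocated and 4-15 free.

Answer: [0-10 ALLOC][11-30 FREE]

Derivation:
Op 1: a = malloc(2) -> a = 0; heap: [0-1 ALLOC][2-30 FREE]
Op 2: free(a) -> (freed a); heap: [0-30 FREE]
Op 3: b = malloc(1) -> b = 0; heap: [0-0 ALLOC][1-30 FREE]
Op 4: b = realloc(b, 10) -> b = 0; heap: [0-9 ALLOC][10-30 FREE]
Op 5: b = realloc(b, 12) -> b = 0; heap: [0-11 ALLOC][12-30 FREE]
Op 6: b = realloc(b, 11) -> b = 0; heap: [0-10 ALLOC][11-30 FREE]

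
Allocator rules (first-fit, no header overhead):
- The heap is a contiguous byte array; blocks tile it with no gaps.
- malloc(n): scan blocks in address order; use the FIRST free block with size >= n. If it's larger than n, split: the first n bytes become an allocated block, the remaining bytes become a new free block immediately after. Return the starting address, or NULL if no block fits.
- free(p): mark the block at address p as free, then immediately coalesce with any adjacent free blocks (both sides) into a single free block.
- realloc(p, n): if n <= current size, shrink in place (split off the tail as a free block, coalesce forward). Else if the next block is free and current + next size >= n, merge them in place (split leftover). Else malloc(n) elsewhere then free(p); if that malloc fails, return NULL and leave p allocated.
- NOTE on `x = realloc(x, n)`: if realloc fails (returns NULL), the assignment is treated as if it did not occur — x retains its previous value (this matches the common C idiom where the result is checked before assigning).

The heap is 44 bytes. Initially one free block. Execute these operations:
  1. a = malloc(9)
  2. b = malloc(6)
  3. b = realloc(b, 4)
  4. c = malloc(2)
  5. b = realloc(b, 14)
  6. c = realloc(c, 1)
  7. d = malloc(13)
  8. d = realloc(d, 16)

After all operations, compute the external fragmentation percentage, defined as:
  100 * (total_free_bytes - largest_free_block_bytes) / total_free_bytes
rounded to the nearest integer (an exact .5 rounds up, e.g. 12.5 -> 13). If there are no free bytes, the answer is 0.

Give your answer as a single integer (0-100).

Op 1: a = malloc(9) -> a = 0; heap: [0-8 ALLOC][9-43 FREE]
Op 2: b = malloc(6) -> b = 9; heap: [0-8 ALLOC][9-14 ALLOC][15-43 FREE]
Op 3: b = realloc(b, 4) -> b = 9; heap: [0-8 ALLOC][9-12 ALLOC][13-43 FREE]
Op 4: c = malloc(2) -> c = 13; heap: [0-8 ALLOC][9-12 ALLOC][13-14 ALLOC][15-43 FREE]
Op 5: b = realloc(b, 14) -> b = 15; heap: [0-8 ALLOC][9-12 FREE][13-14 ALLOC][15-28 ALLOC][29-43 FREE]
Op 6: c = realloc(c, 1) -> c = 13; heap: [0-8 ALLOC][9-12 FREE][13-13 ALLOC][14-14 FREE][15-28 ALLOC][29-43 FREE]
Op 7: d = malloc(13) -> d = 29; heap: [0-8 ALLOC][9-12 FREE][13-13 ALLOC][14-14 FREE][15-28 ALLOC][29-41 ALLOC][42-43 FREE]
Op 8: d = realloc(d, 16) -> NULL (d unchanged); heap: [0-8 ALLOC][9-12 FREE][13-13 ALLOC][14-14 FREE][15-28 ALLOC][29-41 ALLOC][42-43 FREE]
Free blocks: [4 1 2] total_free=7 largest=4 -> 100*(7-4)/7 = 300/7 ≈ 42.857 -> rounds to 43

Answer: 43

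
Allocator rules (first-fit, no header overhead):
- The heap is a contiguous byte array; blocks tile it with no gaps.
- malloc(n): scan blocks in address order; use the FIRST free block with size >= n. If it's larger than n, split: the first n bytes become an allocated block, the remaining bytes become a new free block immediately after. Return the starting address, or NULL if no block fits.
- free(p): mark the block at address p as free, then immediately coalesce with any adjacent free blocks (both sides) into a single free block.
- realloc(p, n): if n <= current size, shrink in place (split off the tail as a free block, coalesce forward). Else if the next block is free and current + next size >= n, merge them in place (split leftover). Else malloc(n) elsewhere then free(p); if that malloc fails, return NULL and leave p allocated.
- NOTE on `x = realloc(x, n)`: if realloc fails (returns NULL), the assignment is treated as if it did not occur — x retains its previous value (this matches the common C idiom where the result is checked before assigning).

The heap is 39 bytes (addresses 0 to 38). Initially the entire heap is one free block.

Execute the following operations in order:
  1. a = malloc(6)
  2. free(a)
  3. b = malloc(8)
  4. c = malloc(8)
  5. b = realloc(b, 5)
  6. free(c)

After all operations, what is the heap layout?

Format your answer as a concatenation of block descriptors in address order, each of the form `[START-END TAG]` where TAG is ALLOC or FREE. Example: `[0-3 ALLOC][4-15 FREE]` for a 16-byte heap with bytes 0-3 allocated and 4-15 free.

Op 1: a = malloc(6) -> a = 0; heap: [0-5 ALLOC][6-38 FREE]
Op 2: free(a) -> (freed a); heap: [0-38 FREE]
Op 3: b = malloc(8) -> b = 0; heap: [0-7 ALLOC][8-38 FREE]
Op 4: c = malloc(8) -> c = 8; heap: [0-7 ALLOC][8-15 ALLOC][16-38 FREE]
Op 5: b = realloc(b, 5) -> b = 0; heap: [0-4 ALLOC][5-7 FREE][8-15 ALLOC][16-38 FREE]
Op 6: free(c) -> (freed c); heap: [0-4 ALLOC][5-38 FREE]

Answer: [0-4 ALLOC][5-38 FREE]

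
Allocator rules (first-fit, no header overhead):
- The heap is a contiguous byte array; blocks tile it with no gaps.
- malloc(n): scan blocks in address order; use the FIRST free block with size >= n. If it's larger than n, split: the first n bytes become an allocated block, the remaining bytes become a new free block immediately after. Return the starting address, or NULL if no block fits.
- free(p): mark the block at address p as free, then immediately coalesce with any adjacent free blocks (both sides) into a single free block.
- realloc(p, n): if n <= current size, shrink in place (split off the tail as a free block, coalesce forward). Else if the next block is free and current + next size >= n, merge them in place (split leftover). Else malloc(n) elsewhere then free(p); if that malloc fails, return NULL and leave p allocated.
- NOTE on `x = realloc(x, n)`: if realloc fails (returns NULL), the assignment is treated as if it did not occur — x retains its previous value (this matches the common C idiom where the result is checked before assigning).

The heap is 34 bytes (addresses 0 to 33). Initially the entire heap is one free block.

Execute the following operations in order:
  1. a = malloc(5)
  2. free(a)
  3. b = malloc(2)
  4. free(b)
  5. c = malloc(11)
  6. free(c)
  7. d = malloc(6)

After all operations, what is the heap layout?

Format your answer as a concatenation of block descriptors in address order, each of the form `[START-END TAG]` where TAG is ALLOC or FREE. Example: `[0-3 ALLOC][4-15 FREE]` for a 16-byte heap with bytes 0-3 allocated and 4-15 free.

Op 1: a = malloc(5) -> a = 0; heap: [0-4 ALLOC][5-33 FREE]
Op 2: free(a) -> (freed a); heap: [0-33 FREE]
Op 3: b = malloc(2) -> b = 0; heap: [0-1 ALLOC][2-33 FREE]
Op 4: free(b) -> (freed b); heap: [0-33 FREE]
Op 5: c = malloc(11) -> c = 0; heap: [0-10 ALLOC][11-33 FREE]
Op 6: free(c) -> (freed c); heap: [0-33 FREE]
Op 7: d = malloc(6) -> d = 0; heap: [0-5 ALLOC][6-33 FREE]

Answer: [0-5 ALLOC][6-33 FREE]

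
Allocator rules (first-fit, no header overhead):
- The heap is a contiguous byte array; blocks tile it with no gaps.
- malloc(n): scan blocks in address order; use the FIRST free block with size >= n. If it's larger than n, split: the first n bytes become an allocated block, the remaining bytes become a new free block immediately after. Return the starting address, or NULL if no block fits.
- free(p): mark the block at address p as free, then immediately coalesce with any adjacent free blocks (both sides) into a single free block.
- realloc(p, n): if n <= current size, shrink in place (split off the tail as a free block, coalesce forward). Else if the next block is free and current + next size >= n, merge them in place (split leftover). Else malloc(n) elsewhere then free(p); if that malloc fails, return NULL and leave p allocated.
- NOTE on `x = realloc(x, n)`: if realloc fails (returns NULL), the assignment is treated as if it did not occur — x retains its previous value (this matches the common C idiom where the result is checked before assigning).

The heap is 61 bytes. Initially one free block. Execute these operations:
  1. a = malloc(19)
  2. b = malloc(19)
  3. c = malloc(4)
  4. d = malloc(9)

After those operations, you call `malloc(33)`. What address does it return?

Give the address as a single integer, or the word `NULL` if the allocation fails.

Op 1: a = malloc(19) -> a = 0; heap: [0-18 ALLOC][19-60 FREE]
Op 2: b = malloc(19) -> b = 19; heap: [0-18 ALLOC][19-37 ALLOC][38-60 FREE]
Op 3: c = malloc(4) -> c = 38; heap: [0-18 ALLOC][19-37 ALLOC][38-41 ALLOC][42-60 FREE]
Op 4: d = malloc(9) -> d = 42; heap: [0-18 ALLOC][19-37 ALLOC][38-41 ALLOC][42-50 ALLOC][51-60 FREE]
malloc(33): first-fit scan over [0-18 ALLOC][19-37 ALLOC][38-41 ALLOC][42-50 ALLOC][51-60 FREE] -> NULL

Answer: NULL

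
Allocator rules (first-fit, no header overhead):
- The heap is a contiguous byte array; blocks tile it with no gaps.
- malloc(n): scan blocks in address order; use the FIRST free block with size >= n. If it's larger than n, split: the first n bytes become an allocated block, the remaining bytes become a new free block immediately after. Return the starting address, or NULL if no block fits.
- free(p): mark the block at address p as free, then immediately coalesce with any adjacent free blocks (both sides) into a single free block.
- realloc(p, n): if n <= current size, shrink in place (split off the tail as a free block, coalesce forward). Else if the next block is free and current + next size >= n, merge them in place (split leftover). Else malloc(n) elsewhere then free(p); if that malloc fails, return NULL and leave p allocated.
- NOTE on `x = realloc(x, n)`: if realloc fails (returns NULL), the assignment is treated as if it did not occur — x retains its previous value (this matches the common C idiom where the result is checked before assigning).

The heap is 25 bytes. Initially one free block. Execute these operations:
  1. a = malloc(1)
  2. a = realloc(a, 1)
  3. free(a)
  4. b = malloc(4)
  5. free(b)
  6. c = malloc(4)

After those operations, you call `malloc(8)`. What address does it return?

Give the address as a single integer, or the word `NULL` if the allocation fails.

Answer: 4

Derivation:
Op 1: a = malloc(1) -> a = 0; heap: [0-0 ALLOC][1-24 FREE]
Op 2: a = realloc(a, 1) -> a = 0; heap: [0-0 ALLOC][1-24 FREE]
Op 3: free(a) -> (freed a); heap: [0-24 FREE]
Op 4: b = malloc(4) -> b = 0; heap: [0-3 ALLOC][4-24 FREE]
Op 5: free(b) -> (freed b); heap: [0-24 FREE]
Op 6: c = malloc(4) -> c = 0; heap: [0-3 ALLOC][4-24 FREE]
malloc(8): first-fit scan over [0-3 ALLOC][4-24 FREE] -> 4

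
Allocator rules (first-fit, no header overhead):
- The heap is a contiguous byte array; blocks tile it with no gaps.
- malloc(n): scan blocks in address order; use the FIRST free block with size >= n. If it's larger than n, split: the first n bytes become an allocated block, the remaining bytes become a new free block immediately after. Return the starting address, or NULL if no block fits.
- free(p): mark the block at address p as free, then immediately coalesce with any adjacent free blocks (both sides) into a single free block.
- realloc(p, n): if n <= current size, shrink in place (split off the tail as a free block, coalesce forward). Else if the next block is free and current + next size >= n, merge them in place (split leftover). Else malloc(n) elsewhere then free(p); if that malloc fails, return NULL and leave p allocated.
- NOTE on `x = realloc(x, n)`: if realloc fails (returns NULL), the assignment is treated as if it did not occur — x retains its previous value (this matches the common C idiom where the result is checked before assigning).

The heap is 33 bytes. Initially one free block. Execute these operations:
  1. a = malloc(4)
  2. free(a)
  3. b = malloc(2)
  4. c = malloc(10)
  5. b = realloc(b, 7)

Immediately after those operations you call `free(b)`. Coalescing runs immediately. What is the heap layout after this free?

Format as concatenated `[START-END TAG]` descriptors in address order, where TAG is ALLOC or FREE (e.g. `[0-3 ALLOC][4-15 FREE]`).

Op 1: a = malloc(4) -> a = 0; heap: [0-3 ALLOC][4-32 FREE]
Op 2: free(a) -> (freed a); heap: [0-32 FREE]
Op 3: b = malloc(2) -> b = 0; heap: [0-1 ALLOC][2-32 FREE]
Op 4: c = malloc(10) -> c = 2; heap: [0-1 ALLOC][2-11 ALLOC][12-32 FREE]
Op 5: b = realloc(b, 7) -> b = 12; heap: [0-1 FREE][2-11 ALLOC][12-18 ALLOC][19-32 FREE]
free(b): b = 12 -> block [12-18 ALLOC]; mark free, coalesce with adjacent free neighbors -> [0-1 FREE][2-11 ALLOC][12-32 FREE]

Answer: [0-1 FREE][2-11 ALLOC][12-32 FREE]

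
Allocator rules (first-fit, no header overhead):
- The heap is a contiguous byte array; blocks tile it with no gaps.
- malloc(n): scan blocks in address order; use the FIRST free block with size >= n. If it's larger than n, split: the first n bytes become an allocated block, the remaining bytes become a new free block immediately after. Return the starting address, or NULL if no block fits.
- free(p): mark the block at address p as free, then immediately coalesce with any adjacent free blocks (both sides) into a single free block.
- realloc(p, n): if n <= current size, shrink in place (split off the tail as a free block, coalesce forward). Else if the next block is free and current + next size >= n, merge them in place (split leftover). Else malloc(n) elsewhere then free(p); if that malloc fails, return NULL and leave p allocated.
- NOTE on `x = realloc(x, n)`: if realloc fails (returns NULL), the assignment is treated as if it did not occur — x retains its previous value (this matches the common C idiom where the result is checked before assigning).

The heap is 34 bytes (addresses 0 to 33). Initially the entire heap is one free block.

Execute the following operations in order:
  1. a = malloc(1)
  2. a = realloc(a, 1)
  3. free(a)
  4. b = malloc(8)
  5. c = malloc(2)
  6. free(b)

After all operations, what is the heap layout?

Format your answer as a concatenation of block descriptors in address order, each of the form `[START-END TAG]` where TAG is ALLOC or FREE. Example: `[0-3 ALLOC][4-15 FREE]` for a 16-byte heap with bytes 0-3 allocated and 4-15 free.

Answer: [0-7 FREE][8-9 ALLOC][10-33 FREE]

Derivation:
Op 1: a = malloc(1) -> a = 0; heap: [0-0 ALLOC][1-33 FREE]
Op 2: a = realloc(a, 1) -> a = 0; heap: [0-0 ALLOC][1-33 FREE]
Op 3: free(a) -> (freed a); heap: [0-33 FREE]
Op 4: b = malloc(8) -> b = 0; heap: [0-7 ALLOC][8-33 FREE]
Op 5: c = malloc(2) -> c = 8; heap: [0-7 ALLOC][8-9 ALLOC][10-33 FREE]
Op 6: free(b) -> (freed b); heap: [0-7 FREE][8-9 ALLOC][10-33 FREE]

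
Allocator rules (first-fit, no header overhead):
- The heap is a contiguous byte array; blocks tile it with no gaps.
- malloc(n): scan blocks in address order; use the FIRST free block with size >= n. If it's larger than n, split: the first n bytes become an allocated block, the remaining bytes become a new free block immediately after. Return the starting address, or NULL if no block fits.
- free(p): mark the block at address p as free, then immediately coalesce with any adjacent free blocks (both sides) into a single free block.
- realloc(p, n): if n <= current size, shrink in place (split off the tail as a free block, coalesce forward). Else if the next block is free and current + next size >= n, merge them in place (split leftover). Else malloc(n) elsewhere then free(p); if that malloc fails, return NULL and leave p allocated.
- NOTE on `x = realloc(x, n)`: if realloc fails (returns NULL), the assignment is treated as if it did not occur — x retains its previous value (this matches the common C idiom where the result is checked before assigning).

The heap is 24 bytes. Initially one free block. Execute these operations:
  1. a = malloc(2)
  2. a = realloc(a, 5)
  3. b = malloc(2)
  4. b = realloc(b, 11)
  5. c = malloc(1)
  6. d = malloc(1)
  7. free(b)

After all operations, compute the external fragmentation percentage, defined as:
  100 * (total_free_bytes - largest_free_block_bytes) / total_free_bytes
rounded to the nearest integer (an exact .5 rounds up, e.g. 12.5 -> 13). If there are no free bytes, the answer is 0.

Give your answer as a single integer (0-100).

Op 1: a = malloc(2) -> a = 0; heap: [0-1 ALLOC][2-23 FREE]
Op 2: a = realloc(a, 5) -> a = 0; heap: [0-4 ALLOC][5-23 FREE]
Op 3: b = malloc(2) -> b = 5; heap: [0-4 ALLOC][5-6 ALLOC][7-23 FREE]
Op 4: b = realloc(b, 11) -> b = 5; heap: [0-4 ALLOC][5-15 ALLOC][16-23 FREE]
Op 5: c = malloc(1) -> c = 16; heap: [0-4 ALLOC][5-15 ALLOC][16-16 ALLOC][17-23 FREE]
Op 6: d = malloc(1) -> d = 17; heap: [0-4 ALLOC][5-15 ALLOC][16-16 ALLOC][17-17 ALLOC][18-23 FREE]
Op 7: free(b) -> (freed b); heap: [0-4 ALLOC][5-15 FREE][16-16 ALLOC][17-17 ALLOC][18-23 FREE]
Free blocks: [11 6] total_free=17 largest=11 -> 100*(17-11)/17 = 600/17 ≈ 35.294 -> rounds to 35

Answer: 35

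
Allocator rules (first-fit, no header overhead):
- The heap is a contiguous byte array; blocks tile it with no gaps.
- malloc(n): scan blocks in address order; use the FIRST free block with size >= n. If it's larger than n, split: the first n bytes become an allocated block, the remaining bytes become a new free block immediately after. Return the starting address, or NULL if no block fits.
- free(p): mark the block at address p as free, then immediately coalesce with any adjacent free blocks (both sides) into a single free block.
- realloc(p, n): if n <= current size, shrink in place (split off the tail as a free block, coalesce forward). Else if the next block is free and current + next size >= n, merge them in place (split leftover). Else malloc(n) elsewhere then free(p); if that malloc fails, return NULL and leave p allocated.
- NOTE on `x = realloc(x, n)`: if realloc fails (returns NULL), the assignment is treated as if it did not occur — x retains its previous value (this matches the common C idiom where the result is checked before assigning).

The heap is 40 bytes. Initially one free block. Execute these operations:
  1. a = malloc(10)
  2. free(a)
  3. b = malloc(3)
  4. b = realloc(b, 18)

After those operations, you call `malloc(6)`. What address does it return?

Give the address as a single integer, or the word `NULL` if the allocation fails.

Op 1: a = malloc(10) -> a = 0; heap: [0-9 ALLOC][10-39 FREE]
Op 2: free(a) -> (freed a); heap: [0-39 FREE]
Op 3: b = malloc(3) -> b = 0; heap: [0-2 ALLOC][3-39 FREE]
Op 4: b = realloc(b, 18) -> b = 0; heap: [0-17 ALLOC][18-39 FREE]
malloc(6): first-fit scan over [0-17 ALLOC][18-39 FREE] -> 18

Answer: 18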